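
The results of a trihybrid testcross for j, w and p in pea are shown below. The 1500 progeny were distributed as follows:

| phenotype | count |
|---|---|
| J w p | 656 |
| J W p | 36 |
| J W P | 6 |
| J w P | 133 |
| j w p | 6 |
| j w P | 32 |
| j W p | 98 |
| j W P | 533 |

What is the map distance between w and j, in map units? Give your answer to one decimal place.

5.3 map units

The two most frequent reciprocal classes, j W P and J w p, are the parental types, so the F1 was j W P / J w p.
The two rarest classes, J W P and j w p, are the double crossovers. Comparing them with the parentals, only the j allele has switched, so j is the middle locus and the order is p – j – w.
Crossovers in the j–w interval produce the single-crossover classes j w P and J W p (32 + 36 = 68) plus the double crossovers (12).
RF(j–w) = (68 + 12) / 1500 = 80/1500 = 0.0533 → 5.3 map units.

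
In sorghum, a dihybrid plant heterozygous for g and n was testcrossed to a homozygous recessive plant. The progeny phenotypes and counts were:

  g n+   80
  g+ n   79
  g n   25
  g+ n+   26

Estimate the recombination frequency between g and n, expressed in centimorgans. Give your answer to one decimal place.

24.3 centimorgans

The two most frequent classes, g+ n (79) and g n+ (80), are the parental types, so the F1 was g+ n / g n+.
The recombinant classes are g+ n+ and g n: 26 + 25 = 51.
Recombination frequency = 51/210 = 0.2429 ≈ 24.3%, i.e. 24.3 centimorgans.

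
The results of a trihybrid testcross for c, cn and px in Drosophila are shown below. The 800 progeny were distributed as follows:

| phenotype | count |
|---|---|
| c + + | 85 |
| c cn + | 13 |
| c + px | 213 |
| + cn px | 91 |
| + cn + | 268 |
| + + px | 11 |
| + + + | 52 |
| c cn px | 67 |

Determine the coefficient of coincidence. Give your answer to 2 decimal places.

The two most frequent reciprocal classes, c + px and + cn +, are the parental types, so the F1 was c + px / + cn +.
The two rarest classes, + + px and c cn +, are the double crossovers. Comparing them with the parentals, only the c allele has switched, so c is the middle locus and the order is cn – c – px.
cn–c: (119 + 24)/800 = 0.1787; c–px: (176 + 24)/800 = 0.2500.
Expected DCO frequency = 0.1787 × 0.2500 ≈ 0.04467; observed = 24/800 ≈ 0.03000.
Coefficient of coincidence = 0.03000/0.04467 ≈ 0.67.

0.67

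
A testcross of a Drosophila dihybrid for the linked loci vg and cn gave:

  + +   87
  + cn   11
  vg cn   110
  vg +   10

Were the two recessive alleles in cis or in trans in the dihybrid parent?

cis

The two most frequent classes are + + (87) and vg cn (110); these are the parental (non-recombinant) types.
So the F1 carried + + on one chromosome and vg cn on the other — the recessive alleles are on the same chromosome (cis / coupling).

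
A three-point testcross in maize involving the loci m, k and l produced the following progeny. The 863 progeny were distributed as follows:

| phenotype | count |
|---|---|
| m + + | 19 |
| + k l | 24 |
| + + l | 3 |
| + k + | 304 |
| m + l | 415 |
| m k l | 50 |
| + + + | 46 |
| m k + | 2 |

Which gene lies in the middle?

The two most frequent reciprocal classes, + k + and m + l, are the parental types, so the F1 was + k + / m + l.
The two rarest classes, m k + and + + l, are the double crossovers. Comparing them with the parentals, only the m allele has switched, so m is the middle locus and the order is k – m – l.

m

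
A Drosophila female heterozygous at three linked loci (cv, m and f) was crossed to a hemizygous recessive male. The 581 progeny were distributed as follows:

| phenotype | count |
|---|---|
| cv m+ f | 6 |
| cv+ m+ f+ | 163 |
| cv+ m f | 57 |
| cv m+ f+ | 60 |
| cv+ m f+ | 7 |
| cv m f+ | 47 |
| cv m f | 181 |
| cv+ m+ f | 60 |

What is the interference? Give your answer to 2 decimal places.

0.52

The two most frequent reciprocal classes, cv+ m+ f+ and cv m f, are the parental types, so the F1 was cv+ m+ f+ / cv m f.
The two rarest classes, cv+ m f+ and cv m+ f, are the double crossovers. Comparing them with the parentals, only the m allele has switched, so m is the middle locus and the order is f – m – cv.
f–m: (107 + 13)/581 = 0.2065; m–cv: (117 + 13)/581 = 0.2238.
Expected DCO frequency = 0.2065 × 0.2238 ≈ 0.04621; observed = 13/581 ≈ 0.02238.
Coefficient of coincidence = 0.02238/0.04621 ≈ 0.48; interference = 1 − 0.48 = 0.52.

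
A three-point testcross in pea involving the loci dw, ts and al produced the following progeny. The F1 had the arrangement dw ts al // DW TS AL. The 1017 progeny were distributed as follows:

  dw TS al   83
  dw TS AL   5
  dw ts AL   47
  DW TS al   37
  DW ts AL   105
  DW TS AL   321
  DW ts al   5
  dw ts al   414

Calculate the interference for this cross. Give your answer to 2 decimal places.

0.45

The two rarest classes, DW ts al and dw TS AL, are the double crossovers. Comparing them with the parentals, only the dw allele has switched, so dw is the middle locus and the order is ts – dw – al.
ts–dw: (188 + 10)/1017 = 0.1947; dw–al: (84 + 10)/1017 = 0.0924.
Expected DCO frequency = 0.1947 × 0.0924 ≈ 0.01799; observed = 10/1017 ≈ 0.00983.
Coefficient of coincidence = 0.00983/0.01799 ≈ 0.55; interference = 1 − 0.55 = 0.45.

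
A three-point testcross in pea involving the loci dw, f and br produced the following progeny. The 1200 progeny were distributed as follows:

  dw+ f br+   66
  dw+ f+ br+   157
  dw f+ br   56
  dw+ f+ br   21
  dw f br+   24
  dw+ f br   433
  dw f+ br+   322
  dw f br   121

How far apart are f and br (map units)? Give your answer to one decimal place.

The two most frequent reciprocal classes, dw f+ br+ and dw+ f br, are the parental types, so the F1 was dw f+ br+ / dw+ f br.
The two rarest classes, dw f br+ and dw+ f+ br, are the double crossovers. Comparing them with the parentals, only the f allele has switched, so f is the middle locus and the order is br – f – dw.
Crossovers in the br–f interval produce the single-crossover classes dw f+ br and dw+ f br+ (56 + 66 = 122) plus the double crossovers (45).
RF(br–f) = (122 + 45) / 1200 = 167/1200 = 0.1392 → 13.9 map units.

13.9 map units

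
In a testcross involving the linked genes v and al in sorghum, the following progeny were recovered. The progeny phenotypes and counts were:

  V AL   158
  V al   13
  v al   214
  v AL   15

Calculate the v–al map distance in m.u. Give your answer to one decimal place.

7.0 m.u.

The two most frequent classes, V AL (158) and v al (214), are the parental types, so the F1 was V AL / v al.
The recombinant classes are V al and v AL: 13 + 15 = 28.
Recombination frequency = 28/400 = 0.0700 ≈ 7.0%, i.e. 7.0 m.u.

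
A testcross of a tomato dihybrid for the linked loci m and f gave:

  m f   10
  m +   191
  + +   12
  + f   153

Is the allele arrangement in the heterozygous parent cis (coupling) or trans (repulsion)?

The two most frequent classes are + f (153) and m + (191); these are the parental (non-recombinant) types.
So the F1 carried + f on one chromosome and m + on the other — the recessive alleles are on opposite chromosomes (trans / repulsion).

trans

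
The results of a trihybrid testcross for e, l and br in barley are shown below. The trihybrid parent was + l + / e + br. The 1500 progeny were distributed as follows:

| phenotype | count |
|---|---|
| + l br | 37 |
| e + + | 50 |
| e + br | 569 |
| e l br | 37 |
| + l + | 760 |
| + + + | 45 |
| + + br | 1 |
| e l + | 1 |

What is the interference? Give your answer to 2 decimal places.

The two rarest classes, e l + and + + br, are the double crossovers. Comparing them with the parentals, only the e allele has switched, so e is the middle locus and the order is br – e – l.
br–e: (87 + 2)/1500 = 0.0593; e–l: (82 + 2)/1500 = 0.0560.
Expected DCO frequency = 0.0593 × 0.0560 ≈ 0.00332; observed = 2/1500 ≈ 0.00133.
Coefficient of coincidence = 0.00133/0.00332 ≈ 0.40; interference = 1 − 0.40 = 0.60.

0.60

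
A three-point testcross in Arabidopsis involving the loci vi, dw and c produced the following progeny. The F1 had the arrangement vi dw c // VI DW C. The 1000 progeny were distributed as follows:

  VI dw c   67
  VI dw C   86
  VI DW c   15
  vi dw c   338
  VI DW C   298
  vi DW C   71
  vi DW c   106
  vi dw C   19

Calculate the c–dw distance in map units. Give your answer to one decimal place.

The two rarest classes, vi dw C and VI DW c, are the double crossovers. Comparing them with the parentals, only the c allele has switched, so c is the middle locus and the order is vi – c – dw.
Crossovers in the c–dw interval produce the single-crossover classes vi DW c and VI dw C (106 + 86 = 192) plus the double crossovers (34).
RF(c–dw) = (192 + 34) / 1000 = 226/1000 = 0.2260 → 22.6 map units.

22.6 map units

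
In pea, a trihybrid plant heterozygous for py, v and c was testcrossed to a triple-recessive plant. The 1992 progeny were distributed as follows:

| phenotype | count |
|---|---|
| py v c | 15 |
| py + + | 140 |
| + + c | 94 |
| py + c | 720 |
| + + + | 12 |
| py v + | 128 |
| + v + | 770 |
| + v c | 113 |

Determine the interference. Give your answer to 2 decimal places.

0.23

The two most frequent reciprocal classes, py + c and + v +, are the parental types, so the F1 was py + c / + v +.
The two rarest classes, py v c and + + +, are the double crossovers. Comparing them with the parentals, only the v allele has switched, so v is the middle locus and the order is py – v – c.
py–v: (222 + 27)/1992 = 0.1250; v–c: (253 + 27)/1992 = 0.1406.
Expected DCO frequency = 0.1250 × 0.1406 ≈ 0.01758; observed = 27/1992 ≈ 0.01355.
Coefficient of coincidence = 0.01355/0.01758 ≈ 0.77; interference = 1 − 0.77 = 0.23.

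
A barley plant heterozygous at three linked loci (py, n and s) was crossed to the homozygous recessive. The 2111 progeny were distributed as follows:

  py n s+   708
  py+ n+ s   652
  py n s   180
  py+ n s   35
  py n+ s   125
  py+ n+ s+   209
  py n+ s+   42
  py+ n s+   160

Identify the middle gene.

n

The two most frequent reciprocal classes, py n s+ and py+ n+ s, are the parental types, so the F1 was py n s+ / py+ n+ s.
The two rarest classes, py n+ s+ and py+ n s, are the double crossovers. Comparing them with the parentals, only the n allele has switched, so n is the middle locus and the order is py – n – s.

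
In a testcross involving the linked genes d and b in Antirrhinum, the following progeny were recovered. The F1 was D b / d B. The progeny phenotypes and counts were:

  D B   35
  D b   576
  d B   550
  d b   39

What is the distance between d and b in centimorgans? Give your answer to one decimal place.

The recombinant classes are D B and d b: 35 + 39 = 74.
Recombination frequency = 74/1200 = 0.0617 ≈ 6.2%, i.e. 6.2 centimorgans.

6.2 centimorgans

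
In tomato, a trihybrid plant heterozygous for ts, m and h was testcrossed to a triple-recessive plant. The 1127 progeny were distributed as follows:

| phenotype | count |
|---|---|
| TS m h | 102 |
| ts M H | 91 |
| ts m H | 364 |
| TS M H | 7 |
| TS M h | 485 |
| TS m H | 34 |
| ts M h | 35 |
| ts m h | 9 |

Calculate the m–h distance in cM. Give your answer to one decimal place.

The two most frequent reciprocal classes, TS M h and ts m H, are the parental types, so the F1 was TS M h / ts m H.
The two rarest classes, TS M H and ts m h, are the double crossovers. Comparing them with the parentals, only the h allele has switched, so h is the middle locus and the order is m – h – ts.
Crossovers in the m–h interval produce the single-crossover classes TS m h and ts M H (102 + 91 = 193) plus the double crossovers (16).
RF(m–h) = (193 + 16) / 1127 = 209/1127 = 0.1854 → 18.5 cM.

18.5 cM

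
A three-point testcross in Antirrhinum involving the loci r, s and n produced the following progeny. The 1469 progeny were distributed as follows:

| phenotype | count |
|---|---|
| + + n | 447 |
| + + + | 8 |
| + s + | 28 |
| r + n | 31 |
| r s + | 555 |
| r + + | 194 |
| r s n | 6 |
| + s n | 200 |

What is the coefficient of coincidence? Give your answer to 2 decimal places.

The two most frequent reciprocal classes, + + n and r s +, are the parental types, so the F1 was + + n / r s +.
The two rarest classes, + + + and r s n, are the double crossovers. Comparing them with the parentals, only the n allele has switched, so n is the middle locus and the order is s – n – r.
s–n: (394 + 14)/1469 = 0.2777; n–r: (59 + 14)/1469 = 0.0497.
Expected DCO frequency = 0.2777 × 0.0497 ≈ 0.01380; observed = 14/1469 ≈ 0.00953.
Coefficient of coincidence = 0.00953/0.01380 ≈ 0.69.

0.69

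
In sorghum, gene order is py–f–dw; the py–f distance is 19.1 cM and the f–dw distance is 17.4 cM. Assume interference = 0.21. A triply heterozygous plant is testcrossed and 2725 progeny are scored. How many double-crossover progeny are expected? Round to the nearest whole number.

Map distances give recombination frequencies of 0.191 and 0.174 for the two intervals.
With interference 0.21 (so coincidence = 0.79), expected double-crossover frequency = 0.191 × 0.174 × 0.79 = 0.02625.
Expected number = 0.02625 × 2725 = 71.54 ≈ 72.

72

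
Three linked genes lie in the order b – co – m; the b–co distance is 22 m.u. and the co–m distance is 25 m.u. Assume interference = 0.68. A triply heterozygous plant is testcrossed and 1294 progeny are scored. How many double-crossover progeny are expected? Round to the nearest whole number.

23

Map distances give recombination frequencies of 0.220 and 0.250 for the two intervals.
With interference 0.68 (so coincidence = 0.32), expected double-crossover frequency = 0.220 × 0.250 × 0.32 = 0.01760.
Expected number = 0.01760 × 1294 = 22.77 ≈ 23.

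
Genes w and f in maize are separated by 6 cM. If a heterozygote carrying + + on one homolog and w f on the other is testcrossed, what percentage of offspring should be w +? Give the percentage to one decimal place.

A map distance of 6 cM corresponds to a recombination frequency of 0.060.
The F1 is + + / w f, so w + is a recombinant gamete class with expected frequency r/2 = 0.060/2 = 0.0300.
That is 0.0300 = 3.0% of the progeny.

3.0%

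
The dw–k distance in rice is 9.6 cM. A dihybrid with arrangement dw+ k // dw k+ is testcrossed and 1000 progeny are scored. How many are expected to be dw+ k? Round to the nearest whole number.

452

A map distance of 9.6 cM corresponds to a recombination frequency of 0.096.
The F1 is dw+ k / dw k+, so dw+ k is a parental gamete class with expected frequency (1 − r)/2 = 0.904/2 = 0.4520.
Expected number = 0.4520 × 1000 = 452.00 ≈ 452.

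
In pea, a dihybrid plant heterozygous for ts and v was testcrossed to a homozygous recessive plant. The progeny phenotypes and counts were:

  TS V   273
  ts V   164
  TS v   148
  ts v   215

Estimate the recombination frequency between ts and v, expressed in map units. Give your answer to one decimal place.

The two most frequent classes, TS V (273) and ts v (215), are the parental types, so the F1 was TS V / ts v.
The recombinant classes are TS v and ts V: 148 + 164 = 312.
Recombination frequency = 312/800 = 0.3900 ≈ 39.0%, i.e. 39.0 map units.

39.0 map units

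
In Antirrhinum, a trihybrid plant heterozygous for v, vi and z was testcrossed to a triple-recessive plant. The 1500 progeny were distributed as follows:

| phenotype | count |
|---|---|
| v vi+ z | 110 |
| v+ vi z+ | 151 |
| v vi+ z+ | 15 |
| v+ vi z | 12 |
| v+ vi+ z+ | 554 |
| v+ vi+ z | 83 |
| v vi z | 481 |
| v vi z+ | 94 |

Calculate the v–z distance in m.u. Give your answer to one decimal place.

The two most frequent reciprocal classes, v+ vi+ z+ and v vi z, are the parental types, so the F1 was v+ vi+ z+ / v vi z.
The two rarest classes, v vi+ z+ and v+ vi z, are the double crossovers. Comparing them with the parentals, only the v allele has switched, so v is the middle locus and the order is vi – v – z.
Crossovers in the v–z interval produce the single-crossover classes v+ vi+ z and v vi z+ (83 + 94 = 177) plus the double crossovers (27).
RF(v–z) = (177 + 27) / 1500 = 204/1500 = 0.1360 → 13.6 m.u.

13.6 m.u.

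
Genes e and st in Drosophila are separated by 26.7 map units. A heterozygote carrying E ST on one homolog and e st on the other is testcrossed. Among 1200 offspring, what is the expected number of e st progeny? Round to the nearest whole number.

440

A map distance of 26.7 map units corresponds to a recombination frequency of 0.267.
The F1 is E ST / e st, so e st is a parental gamete class with expected frequency (1 − r)/2 = 0.733/2 = 0.3665.
Expected number = 0.3665 × 1200 = 439.80 ≈ 440.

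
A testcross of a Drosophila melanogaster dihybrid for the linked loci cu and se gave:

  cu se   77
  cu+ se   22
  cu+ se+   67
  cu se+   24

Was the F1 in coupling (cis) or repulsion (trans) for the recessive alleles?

cis

The two most frequent classes are cu+ se+ (67) and cu se (77); these are the parental (non-recombinant) types.
So the F1 carried cu+ se+ on one chromosome and cu se on the other — the recessive alleles are on the same chromosome (cis / coupling).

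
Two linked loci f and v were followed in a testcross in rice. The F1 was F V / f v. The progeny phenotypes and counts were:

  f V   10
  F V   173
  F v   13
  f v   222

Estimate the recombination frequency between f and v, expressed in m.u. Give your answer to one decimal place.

5.5 m.u.

The recombinant classes are F v and f V: 13 + 10 = 23.
Recombination frequency = 23/418 = 0.0550 ≈ 5.5%, i.e. 5.5 m.u.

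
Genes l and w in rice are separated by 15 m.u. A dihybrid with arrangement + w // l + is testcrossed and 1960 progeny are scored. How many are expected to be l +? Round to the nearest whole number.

833

A map distance of 15 m.u. corresponds to a recombination frequency of 0.150.
The F1 is + w / l +, so l + is a parental gamete class with expected frequency (1 − r)/2 = 0.850/2 = 0.4250.
Expected number = 0.4250 × 1960 = 833.00 ≈ 833.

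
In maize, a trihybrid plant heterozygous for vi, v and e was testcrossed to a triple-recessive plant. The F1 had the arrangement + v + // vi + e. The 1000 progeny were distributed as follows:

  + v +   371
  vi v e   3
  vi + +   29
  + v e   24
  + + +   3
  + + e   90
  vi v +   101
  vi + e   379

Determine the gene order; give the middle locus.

The two rarest classes, + + + and vi v e, are the double crossovers. Comparing them with the parentals, only the v allele has switched, so v is the middle locus and the order is vi – v – e.

v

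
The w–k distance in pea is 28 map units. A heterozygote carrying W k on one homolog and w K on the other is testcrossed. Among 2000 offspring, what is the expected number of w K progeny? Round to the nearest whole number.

A map distance of 28 map units corresponds to a recombination frequency of 0.280.
The F1 is W k / w K, so w K is a parental gamete class with expected frequency (1 − r)/2 = 0.720/2 = 0.3600.
Expected number = 0.3600 × 2000 = 720.00 ≈ 720.

720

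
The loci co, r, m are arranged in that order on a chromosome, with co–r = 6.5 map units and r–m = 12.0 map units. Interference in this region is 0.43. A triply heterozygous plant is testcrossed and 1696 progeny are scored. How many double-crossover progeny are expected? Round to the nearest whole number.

8

Map distances give recombination frequencies of 0.065 and 0.120 for the two intervals.
With interference 0.43 (so coincidence = 0.57), expected double-crossover frequency = 0.065 × 0.120 × 0.57 = 0.00445.
Expected number = 0.00445 × 1696 = 7.54 ≈ 8.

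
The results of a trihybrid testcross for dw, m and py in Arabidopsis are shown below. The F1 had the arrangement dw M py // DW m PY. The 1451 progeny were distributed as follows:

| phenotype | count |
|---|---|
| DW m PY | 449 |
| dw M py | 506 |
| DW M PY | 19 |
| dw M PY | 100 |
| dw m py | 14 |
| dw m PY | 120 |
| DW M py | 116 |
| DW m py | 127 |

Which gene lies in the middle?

m

The two rarest classes, dw m py and DW M PY, are the double crossovers. Comparing them with the parentals, only the m allele has switched, so m is the middle locus and the order is dw – m – py.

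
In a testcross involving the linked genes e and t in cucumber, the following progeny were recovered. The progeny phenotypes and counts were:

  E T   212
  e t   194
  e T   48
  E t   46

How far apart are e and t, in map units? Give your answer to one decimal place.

The two most frequent classes, E T (212) and e t (194), are the parental types, so the F1 was E T / e t.
The recombinant classes are E t and e T: 46 + 48 = 94.
Recombination frequency = 94/500 = 0.1880 ≈ 18.8%, i.e. 18.8 map units.

18.8 map units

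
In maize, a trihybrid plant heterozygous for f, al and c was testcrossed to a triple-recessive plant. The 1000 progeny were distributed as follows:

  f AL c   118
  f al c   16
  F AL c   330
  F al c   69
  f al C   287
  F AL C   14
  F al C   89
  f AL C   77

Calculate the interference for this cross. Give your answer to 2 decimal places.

The two most frequent reciprocal classes, f al C and F AL c, are the parental types, so the F1 was f al C / F AL c.
The two rarest classes, f al c and F AL C, are the double crossovers. Comparing them with the parentals, only the c allele has switched, so c is the middle locus and the order is al – c – f.
al–c: (146 + 30)/1000 = 0.1760; c–f: (207 + 30)/1000 = 0.2370.
Expected DCO frequency = 0.1760 × 0.2370 ≈ 0.04171; observed = 30/1000 ≈ 0.03000.
Coefficient of coincidence = 0.03000/0.04171 ≈ 0.72; interference = 1 − 0.72 = 0.28.

0.28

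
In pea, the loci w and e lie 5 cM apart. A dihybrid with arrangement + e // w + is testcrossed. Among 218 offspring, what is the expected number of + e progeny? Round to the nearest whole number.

104

A map distance of 5 cM corresponds to a recombination frequency of 0.050.
The F1 is + e / w +, so + e is a parental gamete class with expected frequency (1 − r)/2 = 0.950/2 = 0.4750.
Expected number = 0.4750 × 218 = 103.55 ≈ 104.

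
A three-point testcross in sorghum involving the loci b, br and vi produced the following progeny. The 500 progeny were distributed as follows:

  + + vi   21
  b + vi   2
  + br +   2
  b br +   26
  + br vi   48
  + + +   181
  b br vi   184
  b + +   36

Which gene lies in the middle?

The two most frequent reciprocal classes, b br vi and + + +, are the parental types, so the F1 was b br vi / + + +.
The two rarest classes, b + vi and + br +, are the double crossovers. Comparing them with the parentals, only the br allele has switched, so br is the middle locus and the order is b – br – vi.

br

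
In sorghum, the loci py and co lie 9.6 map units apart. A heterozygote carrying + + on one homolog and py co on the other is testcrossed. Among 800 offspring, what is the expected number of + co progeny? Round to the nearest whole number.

A map distance of 9.6 map units corresponds to a recombination frequency of 0.096.
The F1 is + + / py co, so + co is a recombinant gamete class with expected frequency r/2 = 0.096/2 = 0.0480.
Expected number = 0.0480 × 800 = 38.40 ≈ 38.

38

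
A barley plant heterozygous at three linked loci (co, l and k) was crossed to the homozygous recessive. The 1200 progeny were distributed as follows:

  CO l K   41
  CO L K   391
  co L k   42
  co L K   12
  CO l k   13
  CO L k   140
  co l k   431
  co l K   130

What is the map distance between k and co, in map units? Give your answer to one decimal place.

24.6 map units

The two most frequent reciprocal classes, CO L K and co l k, are the parental types, so the F1 was CO L K / co l k.
The two rarest classes, co L K and CO l k, are the double crossovers. Comparing them with the parentals, only the co allele has switched, so co is the middle locus and the order is l – co – k.
Crossovers in the co–k interval produce the single-crossover classes CO L k and co l K (140 + 130 = 270) plus the double crossovers (25).
RF(co–k) = (270 + 25) / 1200 = 295/1200 = 0.2458 → 24.6 map units.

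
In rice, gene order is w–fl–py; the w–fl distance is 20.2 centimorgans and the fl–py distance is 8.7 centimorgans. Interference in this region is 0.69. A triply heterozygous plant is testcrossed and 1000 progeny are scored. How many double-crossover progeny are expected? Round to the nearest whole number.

Map distances give recombination frequencies of 0.202 and 0.087 for the two intervals.
With interference 0.69 (so coincidence = 0.31), expected double-crossover frequency = 0.202 × 0.087 × 0.31 = 0.00545.
Expected number = 0.00545 × 1000 = 5.45 ≈ 5.

5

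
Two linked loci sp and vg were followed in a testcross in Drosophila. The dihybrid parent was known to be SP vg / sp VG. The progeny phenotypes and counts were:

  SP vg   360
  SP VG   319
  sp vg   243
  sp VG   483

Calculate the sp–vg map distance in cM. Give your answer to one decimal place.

40.0 cM

The recombinant classes are SP VG and sp vg: 319 + 243 = 562.
Recombination frequency = 562/1405 = 0.4000 ≈ 40.0%, i.e. 40.0 cM.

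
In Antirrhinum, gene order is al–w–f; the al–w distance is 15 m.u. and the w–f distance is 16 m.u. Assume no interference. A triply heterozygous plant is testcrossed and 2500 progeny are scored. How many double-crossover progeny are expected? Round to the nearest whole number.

Map distances give recombination frequencies of 0.150 and 0.160 for the two intervals.
With no interference, expected double-crossover frequency = 0.150 × 0.160 = 0.02400.
Expected number = 0.02400 × 2500 = 60.00 ≈ 60.

60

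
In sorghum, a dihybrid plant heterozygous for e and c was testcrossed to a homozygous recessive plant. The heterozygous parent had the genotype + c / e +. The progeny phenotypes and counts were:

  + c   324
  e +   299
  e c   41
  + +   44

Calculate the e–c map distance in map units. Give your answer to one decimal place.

The recombinant classes are + + and e c: 44 + 41 = 85.
Recombination frequency = 85/708 = 0.1201 ≈ 12.0%, i.e. 12.0 map units.

12.0 map units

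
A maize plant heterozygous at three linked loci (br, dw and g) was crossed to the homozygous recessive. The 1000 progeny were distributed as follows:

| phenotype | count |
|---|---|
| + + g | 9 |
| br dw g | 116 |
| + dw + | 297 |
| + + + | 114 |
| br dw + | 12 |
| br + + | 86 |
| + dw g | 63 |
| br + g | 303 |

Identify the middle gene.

The two most frequent reciprocal classes, br + g and + dw +, are the parental types, so the F1 was br + g / + dw +.
The two rarest classes, + + g and br dw +, are the double crossovers. Comparing them with the parentals, only the br allele has switched, so br is the middle locus and the order is g – br – dw.

br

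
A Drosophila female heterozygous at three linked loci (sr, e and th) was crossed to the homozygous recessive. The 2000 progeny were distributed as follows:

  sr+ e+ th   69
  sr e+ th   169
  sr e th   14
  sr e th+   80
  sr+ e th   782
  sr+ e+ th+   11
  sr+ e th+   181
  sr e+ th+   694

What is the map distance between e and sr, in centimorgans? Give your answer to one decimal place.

8.7 centimorgans

The two most frequent reciprocal classes, sr e+ th+ and sr+ e th, are the parental types, so the F1 was sr e+ th+ / sr+ e th.
The two rarest classes, sr+ e+ th+ and sr e th, are the double crossovers. Comparing them with the parentals, only the sr allele has switched, so sr is the middle locus and the order is th – sr – e.
Crossovers in the sr–e interval produce the single-crossover classes sr e th+ and sr+ e+ th (80 + 69 = 149) plus the double crossovers (25).
RF(sr–e) = (149 + 25) / 2000 = 174/2000 = 0.0870 → 8.7 centimorgans.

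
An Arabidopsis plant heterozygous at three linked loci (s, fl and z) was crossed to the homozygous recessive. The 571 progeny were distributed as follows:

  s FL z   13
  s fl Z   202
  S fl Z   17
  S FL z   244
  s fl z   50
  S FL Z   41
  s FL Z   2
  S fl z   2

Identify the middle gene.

fl

The two most frequent reciprocal classes, S FL z and s fl Z, are the parental types, so the F1 was S FL z / s fl Z.
The two rarest classes, S fl z and s FL Z, are the double crossovers. Comparing them with the parentals, only the fl allele has switched, so fl is the middle locus and the order is s – fl – z.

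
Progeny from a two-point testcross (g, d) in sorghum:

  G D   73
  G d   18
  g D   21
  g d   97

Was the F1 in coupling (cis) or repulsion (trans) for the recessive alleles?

The two most frequent classes are G D (73) and g d (97); these are the parental (non-recombinant) types.
So the F1 carried G D on one chromosome and g d on the other — the recessive alleles are on the same chromosome (cis / coupling).

cis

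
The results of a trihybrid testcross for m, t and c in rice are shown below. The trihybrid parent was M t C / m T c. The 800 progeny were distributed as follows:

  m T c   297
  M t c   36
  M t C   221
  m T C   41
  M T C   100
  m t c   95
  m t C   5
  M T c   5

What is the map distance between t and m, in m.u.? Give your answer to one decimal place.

25.6 m.u.

The two rarest classes, m t C and M T c, are the double crossovers. Comparing them with the parentals, only the m allele has switched, so m is the middle locus and the order is t – m – c.
Crossovers in the t–m interval produce the single-crossover classes M T C and m t c (100 + 95 = 195) plus the double crossovers (10).
RF(t–m) = (195 + 10) / 800 = 205/800 = 0.2562 → 25.6 m.u.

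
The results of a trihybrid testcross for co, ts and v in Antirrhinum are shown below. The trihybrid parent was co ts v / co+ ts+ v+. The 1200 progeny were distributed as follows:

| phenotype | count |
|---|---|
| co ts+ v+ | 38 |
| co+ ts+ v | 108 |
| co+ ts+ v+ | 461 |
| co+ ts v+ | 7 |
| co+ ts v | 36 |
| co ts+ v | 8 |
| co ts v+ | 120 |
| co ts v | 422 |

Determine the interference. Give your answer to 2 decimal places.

The two rarest classes, co ts+ v and co+ ts v+, are the double crossovers. Comparing them with the parentals, only the ts allele has switched, so ts is the middle locus and the order is co – ts – v.
co–ts: (74 + 15)/1200 = 0.0742; ts–v: (228 + 15)/1200 = 0.2025.
Expected DCO frequency = 0.0742 × 0.2025 ≈ 0.01503; observed = 15/1200 ≈ 0.01250.
Coefficient of coincidence = 0.01250/0.01503 ≈ 0.83; interference = 1 − 0.83 = 0.17.

0.17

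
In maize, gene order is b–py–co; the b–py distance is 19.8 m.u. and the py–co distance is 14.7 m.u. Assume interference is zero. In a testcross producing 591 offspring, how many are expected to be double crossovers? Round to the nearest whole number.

17

Map distances give recombination frequencies of 0.198 and 0.147 for the two intervals.
With no interference, expected double-crossover frequency = 0.198 × 0.147 = 0.02911.
Expected number = 0.02911 × 591 = 17.20 ≈ 17.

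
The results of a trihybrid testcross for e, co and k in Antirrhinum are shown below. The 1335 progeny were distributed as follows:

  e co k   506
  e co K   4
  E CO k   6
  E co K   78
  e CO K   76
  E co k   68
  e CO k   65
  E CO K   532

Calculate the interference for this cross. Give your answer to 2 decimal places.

The two most frequent reciprocal classes, e co k and E CO K, are the parental types, so the F1 was e co k / E CO K.
The two rarest classes, e co K and E CO k, are the double crossovers. Comparing them with the parentals, only the k allele has switched, so k is the middle locus and the order is co – k – e.
co–k: (143 + 10)/1335 = 0.1146; k–e: (144 + 10)/1335 = 0.1154.
Expected DCO frequency = 0.1146 × 0.1154 ≈ 0.01322; observed = 10/1335 ≈ 0.00749.
Coefficient of coincidence = 0.00749/0.01322 ≈ 0.57; interference = 1 − 0.57 = 0.43.

0.43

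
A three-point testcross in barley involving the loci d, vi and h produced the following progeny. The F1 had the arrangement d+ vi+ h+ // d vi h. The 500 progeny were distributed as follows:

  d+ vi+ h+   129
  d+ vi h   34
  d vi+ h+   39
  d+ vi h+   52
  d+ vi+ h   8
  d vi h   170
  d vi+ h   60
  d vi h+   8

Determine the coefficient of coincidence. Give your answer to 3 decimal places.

The two rarest classes, d+ vi+ h and d vi h+, are the double crossovers. Comparing them with the parentals, only the h allele has switched, so h is the middle locus and the order is d – h – vi.
d–h: (73 + 16)/500 = 0.1780; h–vi: (112 + 16)/500 = 0.2560.
Expected DCO frequency = 0.1780 × 0.2560 ≈ 0.04557; observed = 16/500 ≈ 0.03200.
Coefficient of coincidence = 0.03200/0.04557 ≈ 0.702.

0.702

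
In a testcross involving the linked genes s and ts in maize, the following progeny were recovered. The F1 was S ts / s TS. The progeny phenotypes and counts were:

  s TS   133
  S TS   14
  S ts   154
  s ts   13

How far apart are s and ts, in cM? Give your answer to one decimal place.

The recombinant classes are S TS and s ts: 14 + 13 = 27.
Recombination frequency = 27/314 = 0.0860 ≈ 8.6%, i.e. 8.6 cM.

8.6 cM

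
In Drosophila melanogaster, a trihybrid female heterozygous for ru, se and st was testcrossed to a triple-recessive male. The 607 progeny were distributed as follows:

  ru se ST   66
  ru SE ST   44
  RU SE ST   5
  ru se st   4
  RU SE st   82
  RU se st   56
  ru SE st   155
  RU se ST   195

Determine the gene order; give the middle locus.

The two most frequent reciprocal classes, RU se ST and ru SE st, are the parental types, so the F1 was RU se ST / ru SE st.
The two rarest classes, RU SE ST and ru se st, are the double crossovers. Comparing them with the parentals, only the se allele has switched, so se is the middle locus and the order is st – se – ru.

se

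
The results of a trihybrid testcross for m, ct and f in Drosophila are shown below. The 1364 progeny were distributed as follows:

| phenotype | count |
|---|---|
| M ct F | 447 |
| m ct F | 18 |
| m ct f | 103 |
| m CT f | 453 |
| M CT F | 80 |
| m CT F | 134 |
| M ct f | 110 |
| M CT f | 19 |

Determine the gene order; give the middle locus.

The two most frequent reciprocal classes, M ct F and m CT f, are the parental types, so the F1 was M ct F / m CT f.
The two rarest classes, m ct F and M CT f, are the double crossovers. Comparing them with the parentals, only the m allele has switched, so m is the middle locus and the order is ct – m – f.

m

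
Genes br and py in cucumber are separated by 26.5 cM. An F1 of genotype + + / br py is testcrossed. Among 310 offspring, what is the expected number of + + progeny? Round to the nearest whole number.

A map distance of 26.5 cM corresponds to a recombination frequency of 0.265.
The F1 is + + / br py, so + + is a parental gamete class with expected frequency (1 − r)/2 = 0.735/2 = 0.3675.
Expected number = 0.3675 × 310 = 113.92 ≈ 114.

114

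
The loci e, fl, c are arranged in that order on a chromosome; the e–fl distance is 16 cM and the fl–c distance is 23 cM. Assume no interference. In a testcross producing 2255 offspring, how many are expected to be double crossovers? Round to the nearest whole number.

83

Map distances give recombination frequencies of 0.160 and 0.230 for the two intervals.
With no interference, expected double-crossover frequency = 0.160 × 0.230 = 0.03680.
Expected number = 0.03680 × 2255 = 82.98 ≈ 83.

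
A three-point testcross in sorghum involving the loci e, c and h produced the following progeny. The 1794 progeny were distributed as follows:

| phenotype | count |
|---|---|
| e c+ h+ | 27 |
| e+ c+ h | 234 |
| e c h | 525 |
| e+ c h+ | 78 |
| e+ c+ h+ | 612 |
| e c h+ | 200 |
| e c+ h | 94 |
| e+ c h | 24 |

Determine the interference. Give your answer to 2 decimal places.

The two most frequent reciprocal classes, e c h and e+ c+ h+, are the parental types, so the F1 was e c h / e+ c+ h+.
The two rarest classes, e+ c h and e c+ h+, are the double crossovers. Comparing them with the parentals, only the e allele has switched, so e is the middle locus and the order is c – e – h.
c–e: (172 + 51)/1794 = 0.1243; e–h: (434 + 51)/1794 = 0.2703.
Expected DCO frequency = 0.1243 × 0.2703 ≈ 0.03360; observed = 51/1794 ≈ 0.02843.
Coefficient of coincidence = 0.02843/0.03360 ≈ 0.85; interference = 1 − 0.85 = 0.15.

0.15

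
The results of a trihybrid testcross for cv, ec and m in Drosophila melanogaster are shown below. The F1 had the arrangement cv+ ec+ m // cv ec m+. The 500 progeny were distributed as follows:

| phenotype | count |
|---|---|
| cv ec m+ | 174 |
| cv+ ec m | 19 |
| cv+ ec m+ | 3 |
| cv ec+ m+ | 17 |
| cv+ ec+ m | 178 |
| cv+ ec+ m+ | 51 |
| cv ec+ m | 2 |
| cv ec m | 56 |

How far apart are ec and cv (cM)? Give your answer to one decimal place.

8.2 cM

The two rarest classes, cv ec+ m and cv+ ec m+, are the double crossovers. Comparing them with the parentals, only the cv allele has switched, so cv is the middle locus and the order is ec – cv – m.
Crossovers in the ec–cv interval produce the single-crossover classes cv+ ec m and cv ec+ m+ (19 + 17 = 36) plus the double crossovers (5).
RF(ec–cv) = (36 + 5) / 500 = 41/500 = 0.0820 → 8.2 cM.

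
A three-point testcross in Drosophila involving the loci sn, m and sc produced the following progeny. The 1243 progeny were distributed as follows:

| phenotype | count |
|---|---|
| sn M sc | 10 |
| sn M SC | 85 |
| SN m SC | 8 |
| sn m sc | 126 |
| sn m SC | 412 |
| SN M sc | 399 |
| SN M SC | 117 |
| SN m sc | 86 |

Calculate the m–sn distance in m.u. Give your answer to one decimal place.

The two most frequent reciprocal classes, SN M sc and sn m SC, are the parental types, so the F1 was SN M sc / sn m SC.
The two rarest classes, sn M sc and SN m SC, are the double crossovers. Comparing them with the parentals, only the sn allele has switched, so sn is the middle locus and the order is m – sn – sc.
Crossovers in the m–sn interval produce the single-crossover classes SN m sc and sn M SC (86 + 85 = 171) plus the double crossovers (18).
RF(m–sn) = (171 + 18) / 1243 = 189/1243 = 0.1521 → 15.2 m.u.

15.2 m.u.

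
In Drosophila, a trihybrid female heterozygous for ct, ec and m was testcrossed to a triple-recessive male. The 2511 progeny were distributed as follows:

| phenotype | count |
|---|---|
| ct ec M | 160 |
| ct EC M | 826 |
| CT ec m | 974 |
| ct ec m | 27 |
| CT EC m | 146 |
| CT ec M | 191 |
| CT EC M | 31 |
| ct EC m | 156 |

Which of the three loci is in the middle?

ct

The two most frequent reciprocal classes, ct EC M and CT ec m, are the parental types, so the F1 was ct EC M / CT ec m.
The two rarest classes, CT EC M and ct ec m, are the double crossovers. Comparing them with the parentals, only the ct allele has switched, so ct is the middle locus and the order is m – ct – ec.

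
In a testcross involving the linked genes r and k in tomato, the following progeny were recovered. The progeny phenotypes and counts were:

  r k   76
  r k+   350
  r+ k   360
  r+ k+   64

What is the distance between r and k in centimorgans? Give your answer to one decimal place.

16.5 centimorgans

The two most frequent classes, r+ k (360) and r k+ (350), are the parental types, so the F1 was r+ k / r k+.
The recombinant classes are r+ k+ and r k: 64 + 76 = 140.
Recombination frequency = 140/850 = 0.1647 ≈ 16.5%, i.e. 16.5 centimorgans.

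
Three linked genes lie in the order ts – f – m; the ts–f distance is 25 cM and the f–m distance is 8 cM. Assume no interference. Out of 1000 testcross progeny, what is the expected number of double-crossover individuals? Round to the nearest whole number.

Map distances give recombination frequencies of 0.250 and 0.080 for the two intervals.
With no interference, expected double-crossover frequency = 0.250 × 0.080 = 0.02000.
Expected number = 0.02000 × 1000 = 20.00 ≈ 20.

20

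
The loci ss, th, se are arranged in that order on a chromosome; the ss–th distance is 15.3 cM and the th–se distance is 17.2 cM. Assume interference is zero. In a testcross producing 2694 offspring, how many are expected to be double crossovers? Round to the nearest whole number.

71

Map distances give recombination frequencies of 0.153 and 0.172 for the two intervals.
With no interference, expected double-crossover frequency = 0.153 × 0.172 = 0.02632.
Expected number = 0.02632 × 2694 = 70.90 ≈ 71.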